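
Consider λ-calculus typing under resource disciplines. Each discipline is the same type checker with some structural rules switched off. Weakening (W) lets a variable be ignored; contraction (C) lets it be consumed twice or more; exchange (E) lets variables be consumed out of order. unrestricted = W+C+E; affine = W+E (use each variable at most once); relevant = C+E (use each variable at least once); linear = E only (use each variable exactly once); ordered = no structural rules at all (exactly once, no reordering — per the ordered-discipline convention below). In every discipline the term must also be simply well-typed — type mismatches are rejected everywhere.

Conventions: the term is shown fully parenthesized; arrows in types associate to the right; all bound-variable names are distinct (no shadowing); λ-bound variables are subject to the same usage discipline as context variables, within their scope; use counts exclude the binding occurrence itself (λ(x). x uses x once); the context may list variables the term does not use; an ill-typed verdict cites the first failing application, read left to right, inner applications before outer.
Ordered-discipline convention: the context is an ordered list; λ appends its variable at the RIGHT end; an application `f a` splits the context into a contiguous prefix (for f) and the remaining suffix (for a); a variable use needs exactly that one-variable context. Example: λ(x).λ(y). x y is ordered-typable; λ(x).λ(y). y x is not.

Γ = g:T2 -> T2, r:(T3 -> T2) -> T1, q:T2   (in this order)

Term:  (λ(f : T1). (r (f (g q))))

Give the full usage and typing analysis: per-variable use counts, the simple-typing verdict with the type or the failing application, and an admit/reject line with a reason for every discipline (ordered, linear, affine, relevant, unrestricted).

usage: g: 1; r: 1; q: 1; f (λ-bound): 1
uses in reading order: r, f, g, q
typing: ill-typed: applying a non-function (T1)
ordered: ✗ — the type mismatch rejects it
linear: ✗ — not simply typable
affine: ✗ — fails simple typing
relevant: ✗ — a type mismatch blocks all five
unrestricted: ✗ — the type mismatch rejects it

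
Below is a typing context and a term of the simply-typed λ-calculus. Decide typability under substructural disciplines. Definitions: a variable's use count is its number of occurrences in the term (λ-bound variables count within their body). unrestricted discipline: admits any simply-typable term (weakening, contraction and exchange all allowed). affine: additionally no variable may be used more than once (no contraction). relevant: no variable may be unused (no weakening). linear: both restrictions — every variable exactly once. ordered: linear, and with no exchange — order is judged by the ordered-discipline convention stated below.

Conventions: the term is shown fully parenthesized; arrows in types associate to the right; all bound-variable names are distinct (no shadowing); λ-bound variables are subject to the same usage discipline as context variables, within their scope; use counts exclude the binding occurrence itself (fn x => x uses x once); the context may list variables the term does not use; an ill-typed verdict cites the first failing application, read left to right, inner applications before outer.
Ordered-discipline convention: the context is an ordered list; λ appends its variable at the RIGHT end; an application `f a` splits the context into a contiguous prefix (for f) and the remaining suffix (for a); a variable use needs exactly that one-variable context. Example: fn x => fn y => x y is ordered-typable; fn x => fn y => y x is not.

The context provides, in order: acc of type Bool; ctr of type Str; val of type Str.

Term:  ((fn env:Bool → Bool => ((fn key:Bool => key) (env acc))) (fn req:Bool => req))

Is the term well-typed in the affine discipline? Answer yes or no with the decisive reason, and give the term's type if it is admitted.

yes — none of acc, ctr, val, env, key, req used more than once; term : Bool
counts: acc: 1, ctr: 0, val: 0, env [bound]: 1, key [bound]: 1, req [bound]: 1
use order (left to right): key, env, acc, req
typing: well-typed — term : Bool
across the five disciplines: ordered ✗ | linear ✗ | affine ✓ | relevant ✗ | unrestricted ✓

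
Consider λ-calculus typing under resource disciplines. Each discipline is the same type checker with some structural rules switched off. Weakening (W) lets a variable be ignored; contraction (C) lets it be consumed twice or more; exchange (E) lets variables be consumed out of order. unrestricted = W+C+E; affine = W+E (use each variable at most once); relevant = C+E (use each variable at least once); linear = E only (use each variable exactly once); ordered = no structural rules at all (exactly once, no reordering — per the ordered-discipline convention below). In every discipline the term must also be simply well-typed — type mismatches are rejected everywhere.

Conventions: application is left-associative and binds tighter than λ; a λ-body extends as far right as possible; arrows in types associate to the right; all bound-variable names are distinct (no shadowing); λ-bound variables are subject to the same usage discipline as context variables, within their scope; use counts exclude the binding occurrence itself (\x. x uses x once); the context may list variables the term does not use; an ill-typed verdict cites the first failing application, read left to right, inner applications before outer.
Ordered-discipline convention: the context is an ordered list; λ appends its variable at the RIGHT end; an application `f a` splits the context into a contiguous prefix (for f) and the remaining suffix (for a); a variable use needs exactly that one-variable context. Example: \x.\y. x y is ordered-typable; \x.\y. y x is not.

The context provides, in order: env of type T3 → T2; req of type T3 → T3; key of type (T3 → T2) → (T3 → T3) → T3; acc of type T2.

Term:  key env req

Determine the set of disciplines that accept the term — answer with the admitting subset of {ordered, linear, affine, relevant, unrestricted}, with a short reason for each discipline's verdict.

admitted by: affine, unrestricted
counts: env: 1, req: 1, key: 1, acc: 0
order of uses: key, env, req
typing: well-typed — term : T3
ordered: ✗ — acc never used (weakening)
linear: ✗ — acc never used (weakening)
affine: ✓ — none of env, req, key, acc used more than once
relevant: ✗ — acc never used (weakening)
unrestricted: ✓ — typability at T3 is all that's needed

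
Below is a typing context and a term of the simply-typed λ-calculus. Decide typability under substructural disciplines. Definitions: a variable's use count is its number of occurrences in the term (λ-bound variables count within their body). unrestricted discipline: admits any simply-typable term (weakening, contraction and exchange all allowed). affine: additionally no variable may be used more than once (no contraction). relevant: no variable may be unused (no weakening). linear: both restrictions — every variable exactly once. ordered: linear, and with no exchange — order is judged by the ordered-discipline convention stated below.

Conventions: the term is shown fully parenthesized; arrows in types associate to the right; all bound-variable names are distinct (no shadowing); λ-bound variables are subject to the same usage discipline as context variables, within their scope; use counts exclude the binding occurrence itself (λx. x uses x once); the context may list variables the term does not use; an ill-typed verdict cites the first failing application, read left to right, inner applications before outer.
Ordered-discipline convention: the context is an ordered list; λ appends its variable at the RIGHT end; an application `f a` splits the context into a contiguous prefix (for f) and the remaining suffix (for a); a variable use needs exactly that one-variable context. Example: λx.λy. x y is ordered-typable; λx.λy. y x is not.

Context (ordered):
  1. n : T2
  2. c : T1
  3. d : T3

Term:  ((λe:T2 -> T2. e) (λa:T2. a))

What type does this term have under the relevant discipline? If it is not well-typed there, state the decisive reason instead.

not well-typed under relevant — unused: n, c, d — weakening required
use counts: n ×0; c ×0; d ×0; e [bound] ×1; a [bound] ×1
left-to-right use order: e, a
typing: the term checks, with type T2 -> T2
all disciplines: ordered ✗, linear ✗, affine ✓, relevant ✗, unrestricted ✓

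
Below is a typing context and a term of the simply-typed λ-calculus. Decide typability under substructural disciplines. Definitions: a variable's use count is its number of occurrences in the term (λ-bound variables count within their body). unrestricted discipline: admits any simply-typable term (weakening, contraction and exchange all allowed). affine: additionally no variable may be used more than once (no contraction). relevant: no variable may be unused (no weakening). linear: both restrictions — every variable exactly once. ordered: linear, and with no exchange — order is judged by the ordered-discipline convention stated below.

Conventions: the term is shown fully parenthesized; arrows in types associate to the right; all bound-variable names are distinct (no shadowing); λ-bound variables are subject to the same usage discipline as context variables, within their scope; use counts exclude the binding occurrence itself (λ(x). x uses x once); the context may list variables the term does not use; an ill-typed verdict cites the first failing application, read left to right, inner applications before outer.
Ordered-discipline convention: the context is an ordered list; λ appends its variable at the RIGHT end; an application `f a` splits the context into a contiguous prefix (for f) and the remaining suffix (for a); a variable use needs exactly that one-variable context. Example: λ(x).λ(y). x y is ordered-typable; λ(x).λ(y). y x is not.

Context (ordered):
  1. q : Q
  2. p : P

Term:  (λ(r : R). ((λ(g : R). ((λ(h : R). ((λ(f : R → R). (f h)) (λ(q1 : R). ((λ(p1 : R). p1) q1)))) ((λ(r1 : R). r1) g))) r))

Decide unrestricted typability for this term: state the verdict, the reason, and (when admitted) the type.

yes — simply typable at R → R; W, C, E all held; term : R → R
counts: q=0, p=0, r (λ-bound)=1, g (λ-bound)=1, h (λ-bound)=1, f (λ-bound)=1, q1 (λ-bound)=1, p1 (λ-bound)=1, r1 (λ-bound)=1
uses in reading order: f, h, p1, q1, r1, g, r
typing: well-typed — term : R → R
per-discipline verdicts: ordered ✗ | linear ✗ | affine ✓ | relevant ✗ | unrestricted ✓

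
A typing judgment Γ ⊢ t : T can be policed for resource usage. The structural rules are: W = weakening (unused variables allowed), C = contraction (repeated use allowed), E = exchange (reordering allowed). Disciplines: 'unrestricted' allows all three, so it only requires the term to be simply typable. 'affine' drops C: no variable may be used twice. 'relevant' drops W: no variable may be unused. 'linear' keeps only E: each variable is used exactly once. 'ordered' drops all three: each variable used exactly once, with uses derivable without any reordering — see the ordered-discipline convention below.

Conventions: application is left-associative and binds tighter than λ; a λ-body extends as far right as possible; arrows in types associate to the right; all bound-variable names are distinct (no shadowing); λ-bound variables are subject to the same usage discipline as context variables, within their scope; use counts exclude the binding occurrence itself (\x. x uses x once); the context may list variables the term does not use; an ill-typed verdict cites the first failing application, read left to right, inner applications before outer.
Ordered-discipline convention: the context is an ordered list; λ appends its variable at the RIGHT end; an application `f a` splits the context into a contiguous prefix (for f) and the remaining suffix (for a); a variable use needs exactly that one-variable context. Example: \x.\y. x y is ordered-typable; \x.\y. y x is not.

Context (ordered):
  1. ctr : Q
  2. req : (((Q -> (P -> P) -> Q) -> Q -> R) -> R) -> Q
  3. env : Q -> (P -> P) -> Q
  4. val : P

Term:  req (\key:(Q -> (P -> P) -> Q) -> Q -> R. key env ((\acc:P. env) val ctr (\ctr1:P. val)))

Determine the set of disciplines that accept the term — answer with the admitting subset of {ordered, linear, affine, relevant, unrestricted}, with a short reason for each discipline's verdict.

accepted by: unrestricted
usage: ctr ×1, req ×1, env ×2, val ×2, key (bound) ×1, acc (bound) ×0, ctr1 (bound) ×0
order of uses: req, key, env, env, val, ctr, val
typing: ✓ — Q
ordered: ✗ — needs contraction — env ×2, val ×2; acc, ctr1 never used (weakening)
linear: ✗ — needs contraction — env ×2, val ×2; acc, ctr1 never used (weakening)
affine: ✗ — needs contraction — env ×2, val ×2
relevant: ✗ — acc, ctr1 never used (weakening)
unrestricted: ✓ — simply typable at Q; W, C, E all held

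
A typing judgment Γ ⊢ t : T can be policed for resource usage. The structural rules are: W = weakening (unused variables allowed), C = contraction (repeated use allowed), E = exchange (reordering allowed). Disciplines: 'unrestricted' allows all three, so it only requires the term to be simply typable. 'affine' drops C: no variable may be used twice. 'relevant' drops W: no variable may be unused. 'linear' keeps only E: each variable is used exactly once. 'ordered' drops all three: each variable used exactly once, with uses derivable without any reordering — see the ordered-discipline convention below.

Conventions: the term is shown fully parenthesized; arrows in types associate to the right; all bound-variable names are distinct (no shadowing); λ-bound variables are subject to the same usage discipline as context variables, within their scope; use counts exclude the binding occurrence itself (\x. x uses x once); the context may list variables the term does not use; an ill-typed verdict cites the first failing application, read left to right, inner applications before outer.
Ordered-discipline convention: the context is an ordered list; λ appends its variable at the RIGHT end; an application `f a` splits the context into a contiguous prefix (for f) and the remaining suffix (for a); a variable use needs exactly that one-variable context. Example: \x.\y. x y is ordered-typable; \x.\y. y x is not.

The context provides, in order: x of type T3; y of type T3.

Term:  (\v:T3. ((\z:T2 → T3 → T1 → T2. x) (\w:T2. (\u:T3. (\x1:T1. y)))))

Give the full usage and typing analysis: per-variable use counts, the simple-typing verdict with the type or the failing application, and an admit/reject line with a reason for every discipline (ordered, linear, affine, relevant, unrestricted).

counts: x: 1×, y: 1×, v [bound]: 0×, z [bound]: 0×, w [bound]: 0×, u [bound]: 0×, x1 [bound]: 0×
left-to-right use order: x, y
typing: ill-typed: a function awaiting T2 → T3 → T1 → T2 gets T2 → T3 → T1 → T3
ordered: ✗, the type mismatch rejects it
linear: ✗, not simply typable
affine: ✗, fails simple typing
relevant: ✗, a type mismatch blocks all five
unrestricted: ✗, the type mismatch rejects it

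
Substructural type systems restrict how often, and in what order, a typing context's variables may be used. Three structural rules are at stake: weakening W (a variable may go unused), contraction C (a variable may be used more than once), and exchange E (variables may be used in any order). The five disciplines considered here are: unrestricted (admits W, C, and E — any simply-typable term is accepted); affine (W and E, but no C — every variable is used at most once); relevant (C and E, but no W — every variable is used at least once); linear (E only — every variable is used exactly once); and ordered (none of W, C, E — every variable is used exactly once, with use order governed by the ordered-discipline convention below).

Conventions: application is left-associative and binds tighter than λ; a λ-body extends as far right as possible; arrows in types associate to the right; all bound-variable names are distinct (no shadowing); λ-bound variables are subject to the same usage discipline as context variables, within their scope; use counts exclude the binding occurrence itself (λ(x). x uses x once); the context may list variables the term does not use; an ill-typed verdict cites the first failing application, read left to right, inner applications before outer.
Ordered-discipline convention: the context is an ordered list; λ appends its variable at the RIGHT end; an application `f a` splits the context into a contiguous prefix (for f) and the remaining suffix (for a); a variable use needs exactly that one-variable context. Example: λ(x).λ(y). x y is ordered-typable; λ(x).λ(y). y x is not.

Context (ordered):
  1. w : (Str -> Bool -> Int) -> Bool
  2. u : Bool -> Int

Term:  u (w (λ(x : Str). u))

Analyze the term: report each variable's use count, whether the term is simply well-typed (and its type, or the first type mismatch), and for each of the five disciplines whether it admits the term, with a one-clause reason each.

variable uses: w=1; u=2; x (bound)=0
use order (left to right): u, w, u
typing: well-typed — term : Int
ordered: ✗ — repeated use of u ×2; x left unused
linear: ✗ — repeated use of u ×2; x left unused
affine: ✗ — repeated use of u ×2
relevant: ✗ — x left unused
unrestricted: ✓ — simply typable at Int; W, C, E all held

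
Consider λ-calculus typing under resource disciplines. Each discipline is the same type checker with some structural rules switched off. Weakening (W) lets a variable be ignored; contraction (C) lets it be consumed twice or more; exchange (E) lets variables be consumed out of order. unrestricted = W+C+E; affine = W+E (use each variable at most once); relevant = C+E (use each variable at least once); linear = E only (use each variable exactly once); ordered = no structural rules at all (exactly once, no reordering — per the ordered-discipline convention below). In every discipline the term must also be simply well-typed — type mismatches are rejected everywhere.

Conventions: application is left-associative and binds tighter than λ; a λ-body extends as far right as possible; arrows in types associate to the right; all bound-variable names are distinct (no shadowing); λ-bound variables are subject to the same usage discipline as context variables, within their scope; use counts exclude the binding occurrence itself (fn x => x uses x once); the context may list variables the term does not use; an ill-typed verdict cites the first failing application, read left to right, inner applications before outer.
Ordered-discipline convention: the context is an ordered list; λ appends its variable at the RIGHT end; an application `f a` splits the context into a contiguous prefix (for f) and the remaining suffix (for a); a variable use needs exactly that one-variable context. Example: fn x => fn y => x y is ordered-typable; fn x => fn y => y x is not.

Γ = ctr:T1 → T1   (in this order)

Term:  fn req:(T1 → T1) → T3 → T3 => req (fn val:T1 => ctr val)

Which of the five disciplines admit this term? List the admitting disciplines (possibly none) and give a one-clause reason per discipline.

accepted by: linear, affine, relevant, unrestricted
use counts: ctr ×1; req (bound) ×1; val (bound) ×1
uses in reading order: req, ctr, val
typing: ✓ — ((T1 → T1) → T3 → T3) → T3 → T3
ordered ✗ (no ordered split (uses run req, ctr, val))
linear ✓ (ctr, req, val: one use apiece)
affine ✓ (none of ctr, req, val used more than once)
relevant ✓ (none of ctr, req, val goes unused)
unrestricted ✓ (type-checks (((T1 → T1) → T3 → T3) → T3 → T3) and nothing is barred)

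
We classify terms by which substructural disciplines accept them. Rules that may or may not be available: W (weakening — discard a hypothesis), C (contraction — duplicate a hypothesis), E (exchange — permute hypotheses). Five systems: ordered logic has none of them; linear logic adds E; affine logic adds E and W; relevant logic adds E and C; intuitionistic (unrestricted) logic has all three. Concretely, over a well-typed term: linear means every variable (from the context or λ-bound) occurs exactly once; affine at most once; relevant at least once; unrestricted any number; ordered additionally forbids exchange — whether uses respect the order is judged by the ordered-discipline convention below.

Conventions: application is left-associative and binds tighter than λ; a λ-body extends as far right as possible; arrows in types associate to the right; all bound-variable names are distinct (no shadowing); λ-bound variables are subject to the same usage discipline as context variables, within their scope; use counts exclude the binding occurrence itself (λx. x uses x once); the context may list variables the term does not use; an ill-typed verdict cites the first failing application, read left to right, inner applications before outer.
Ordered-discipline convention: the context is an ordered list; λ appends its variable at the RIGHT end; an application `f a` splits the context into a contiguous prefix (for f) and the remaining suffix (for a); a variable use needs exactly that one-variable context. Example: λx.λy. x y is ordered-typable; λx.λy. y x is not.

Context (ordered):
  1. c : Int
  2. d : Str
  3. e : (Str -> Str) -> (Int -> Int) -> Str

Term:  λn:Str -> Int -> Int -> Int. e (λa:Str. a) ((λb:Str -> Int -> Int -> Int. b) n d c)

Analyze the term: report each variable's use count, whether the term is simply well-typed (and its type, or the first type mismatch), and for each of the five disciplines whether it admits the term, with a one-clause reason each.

usage: c=1; d=1; e=1; n (bound)=1; a (bound)=1; b (bound)=1
left-to-right use order: e, a, b, n, d, c
typing: well-typed — term : (Str -> Int -> Int -> Int) -> Str
ordered: ✗, no ordered split (uses run e, a, b, n, d, c)
linear: ✓, each of c, d, e, n, a, b used exactly once
affine: ✓, c, d, e, n, a, b: no repeats, contraction unneeded
relevant: ✓, c, d, e, n, a, b: all used, weakening unneeded
unrestricted: ✓, simply typable at (Str -> Int -> Int -> Int) -> Str; W, C, E all held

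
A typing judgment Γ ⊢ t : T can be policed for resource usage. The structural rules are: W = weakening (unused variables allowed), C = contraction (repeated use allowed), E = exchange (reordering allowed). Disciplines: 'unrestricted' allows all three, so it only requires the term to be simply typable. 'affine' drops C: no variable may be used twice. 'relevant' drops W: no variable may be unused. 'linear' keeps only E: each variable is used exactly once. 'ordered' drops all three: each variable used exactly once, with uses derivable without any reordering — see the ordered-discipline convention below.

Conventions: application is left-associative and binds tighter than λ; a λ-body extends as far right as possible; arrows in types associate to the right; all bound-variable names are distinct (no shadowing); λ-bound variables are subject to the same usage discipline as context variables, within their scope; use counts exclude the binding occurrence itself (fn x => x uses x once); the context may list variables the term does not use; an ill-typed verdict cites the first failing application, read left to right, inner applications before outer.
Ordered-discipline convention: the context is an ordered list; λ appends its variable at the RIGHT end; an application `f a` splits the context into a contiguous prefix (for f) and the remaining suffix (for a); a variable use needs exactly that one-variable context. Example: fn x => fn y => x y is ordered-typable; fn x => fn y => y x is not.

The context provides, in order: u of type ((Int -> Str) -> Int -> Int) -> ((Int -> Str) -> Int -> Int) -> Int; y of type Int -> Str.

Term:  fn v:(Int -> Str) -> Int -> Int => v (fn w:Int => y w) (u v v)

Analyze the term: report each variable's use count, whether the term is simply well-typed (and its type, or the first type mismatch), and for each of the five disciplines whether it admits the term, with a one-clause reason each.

usage: u: 1×, y: 1×, v (λ-bound): 3×, w (λ-bound): 1×
uses in reading order: v, y, w, u, v, v
typing: well-typed — term : ((Int -> Str) -> Int -> Int) -> Int
ordered ✗ (v ×3 used more than once (contraction))
linear ✗ (v ×3 used more than once (contraction))
affine ✗ (v ×3 used more than once (contraction))
relevant ✓ (none of u, y, v, w goes unused)
unrestricted ✓ (well-typed at ((Int -> Str) -> Int -> Int) -> Int; no restrictions here)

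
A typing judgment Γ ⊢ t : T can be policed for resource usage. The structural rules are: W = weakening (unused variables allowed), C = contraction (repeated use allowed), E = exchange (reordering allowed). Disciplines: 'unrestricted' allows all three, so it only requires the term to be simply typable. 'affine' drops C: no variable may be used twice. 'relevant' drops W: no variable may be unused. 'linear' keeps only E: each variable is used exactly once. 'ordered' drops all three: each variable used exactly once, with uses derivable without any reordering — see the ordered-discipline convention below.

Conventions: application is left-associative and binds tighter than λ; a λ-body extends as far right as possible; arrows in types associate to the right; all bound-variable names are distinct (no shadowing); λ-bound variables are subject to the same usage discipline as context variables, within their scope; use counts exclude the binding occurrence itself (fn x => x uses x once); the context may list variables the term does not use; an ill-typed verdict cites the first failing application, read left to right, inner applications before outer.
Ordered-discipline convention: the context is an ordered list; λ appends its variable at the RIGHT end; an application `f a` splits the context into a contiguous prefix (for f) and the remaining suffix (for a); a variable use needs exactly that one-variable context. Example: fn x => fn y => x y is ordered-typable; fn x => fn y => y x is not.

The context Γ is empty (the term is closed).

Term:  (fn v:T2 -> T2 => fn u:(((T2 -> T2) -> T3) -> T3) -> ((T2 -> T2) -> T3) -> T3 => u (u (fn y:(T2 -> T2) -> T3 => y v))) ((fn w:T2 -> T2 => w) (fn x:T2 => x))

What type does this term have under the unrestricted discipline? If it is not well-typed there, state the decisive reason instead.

term : ((((T2 -> T2) -> T3) -> T3) -> ((T2 -> T2) -> T3) -> T3) -> ((T2 -> T2) -> T3) -> T3
variable uses: v (λ-bound) ×1, u (λ-bound) ×2, y (λ-bound) ×1, w (λ-bound) ×1, x (λ-bound) ×1
use order (left to right): u, u, y, v, w, x
typing: the term checks, with type ((((T2 -> T2) -> T3) -> T3) -> ((T2 -> T2) -> T3) -> T3) -> ((T2 -> T2) -> T3) -> T3
across the five disciplines: ordered ✗; linear ✗; affine ✗; relevant ✓; unrestricted ✓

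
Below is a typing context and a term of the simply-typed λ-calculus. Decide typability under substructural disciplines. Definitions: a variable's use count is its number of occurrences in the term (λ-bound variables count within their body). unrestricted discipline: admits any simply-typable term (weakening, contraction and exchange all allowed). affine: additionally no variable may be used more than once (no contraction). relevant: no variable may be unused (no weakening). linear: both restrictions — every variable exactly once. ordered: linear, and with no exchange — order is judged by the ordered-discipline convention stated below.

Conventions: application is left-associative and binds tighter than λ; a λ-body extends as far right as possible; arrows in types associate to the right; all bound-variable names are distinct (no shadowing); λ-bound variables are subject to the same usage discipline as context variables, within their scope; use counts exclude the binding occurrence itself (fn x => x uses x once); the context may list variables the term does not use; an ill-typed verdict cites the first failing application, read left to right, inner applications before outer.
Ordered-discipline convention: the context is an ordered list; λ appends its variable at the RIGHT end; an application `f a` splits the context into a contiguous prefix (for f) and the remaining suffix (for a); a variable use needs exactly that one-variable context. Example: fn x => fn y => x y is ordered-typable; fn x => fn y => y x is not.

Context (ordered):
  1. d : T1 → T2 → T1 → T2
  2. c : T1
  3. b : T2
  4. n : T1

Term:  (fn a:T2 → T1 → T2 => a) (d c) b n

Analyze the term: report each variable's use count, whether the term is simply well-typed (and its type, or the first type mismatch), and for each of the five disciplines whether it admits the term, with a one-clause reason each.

use counts: d ×1; c ×1; b ×1; n ×1; a [bound] ×1
left-to-right use order: a, d, c, b, n
typing: ✓ — T2
ordered: ✓, d, c, b, n, a: once each, no exchange needed
linear: ✓, exactly-once usage across d, c, b, n, a
affine: ✓, at most one use each (d, c, b, n, a)
relevant: ✓, none of d, c, b, n, a goes unused
unrestricted: ✓, typability at T2 is all that's needed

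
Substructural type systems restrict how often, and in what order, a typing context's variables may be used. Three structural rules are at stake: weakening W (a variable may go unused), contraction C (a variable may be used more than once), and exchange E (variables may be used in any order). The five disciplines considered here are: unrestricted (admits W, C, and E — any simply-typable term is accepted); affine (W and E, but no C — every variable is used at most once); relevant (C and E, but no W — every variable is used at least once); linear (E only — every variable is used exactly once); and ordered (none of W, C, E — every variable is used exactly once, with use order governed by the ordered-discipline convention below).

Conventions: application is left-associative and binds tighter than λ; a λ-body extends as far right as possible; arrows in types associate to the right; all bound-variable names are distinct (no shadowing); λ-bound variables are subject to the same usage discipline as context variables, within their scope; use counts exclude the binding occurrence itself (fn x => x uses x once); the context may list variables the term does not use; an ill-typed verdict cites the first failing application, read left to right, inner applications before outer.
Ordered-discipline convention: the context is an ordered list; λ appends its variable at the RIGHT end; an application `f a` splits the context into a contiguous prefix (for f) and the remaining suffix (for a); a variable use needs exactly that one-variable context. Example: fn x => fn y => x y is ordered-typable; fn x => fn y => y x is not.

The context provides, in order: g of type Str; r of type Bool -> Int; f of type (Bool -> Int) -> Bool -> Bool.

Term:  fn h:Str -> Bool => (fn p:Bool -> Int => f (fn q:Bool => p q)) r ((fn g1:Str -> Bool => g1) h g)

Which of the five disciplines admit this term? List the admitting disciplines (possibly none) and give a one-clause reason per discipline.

admitted in: linear, affine, relevant, unrestricted
usage: g=1; r=1; f=1; h [bound]=1; p [bound]=1; q [bound]=1; g1 [bound]=1
uses in reading order: f, p, q, r, g1, h, g
typing: ✓ — (Str -> Bool) -> Bool
ordered: ✗, no ordered split (uses run f, p, q, r, g1, h, g)
linear: ✓, g, r, f, h, p, q, g1: one use apiece
affine: ✓, g, r, f, h, p, q, g1: no repeats, contraction unneeded
relevant: ✓, every one of g, r, f, h, p, q, g1 appears
unrestricted: ✓, simply typable at (Str -> Bool) -> Bool; W, C, E all held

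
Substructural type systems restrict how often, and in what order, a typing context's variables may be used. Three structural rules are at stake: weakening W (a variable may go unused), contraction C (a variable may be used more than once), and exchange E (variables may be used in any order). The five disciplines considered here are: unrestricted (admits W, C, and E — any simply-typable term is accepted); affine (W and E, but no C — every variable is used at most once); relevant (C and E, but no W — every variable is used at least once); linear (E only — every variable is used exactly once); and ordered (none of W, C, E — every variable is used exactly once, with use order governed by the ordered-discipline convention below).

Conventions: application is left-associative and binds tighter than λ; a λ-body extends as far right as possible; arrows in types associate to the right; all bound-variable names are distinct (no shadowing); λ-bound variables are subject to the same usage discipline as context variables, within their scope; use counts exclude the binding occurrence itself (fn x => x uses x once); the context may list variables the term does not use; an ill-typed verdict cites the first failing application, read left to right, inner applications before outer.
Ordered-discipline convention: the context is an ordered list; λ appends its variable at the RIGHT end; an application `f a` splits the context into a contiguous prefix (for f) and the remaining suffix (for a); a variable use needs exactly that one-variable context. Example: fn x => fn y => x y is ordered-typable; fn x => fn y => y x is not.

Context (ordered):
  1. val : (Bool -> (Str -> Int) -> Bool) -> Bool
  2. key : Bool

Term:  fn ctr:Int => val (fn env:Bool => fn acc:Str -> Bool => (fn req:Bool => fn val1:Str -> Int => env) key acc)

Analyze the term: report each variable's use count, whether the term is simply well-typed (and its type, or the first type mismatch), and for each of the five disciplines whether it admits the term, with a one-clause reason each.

variable uses: val=1, key=1, ctr (bound)=0, env (bound)=1, acc (bound)=1, req (bound)=0, val1 (bound)=0
order of uses: val, env, key, acc
typing: ill-typed: an argument Str -> Bool mismatches the expected Str -> Int
ordered ✗ (fails simple typing)
linear ✗ (a type mismatch blocks all five)
affine ✗ (the type mismatch rejects it)
relevant ✗ (not simply typable)
unrestricted ✗ (fails simple typing)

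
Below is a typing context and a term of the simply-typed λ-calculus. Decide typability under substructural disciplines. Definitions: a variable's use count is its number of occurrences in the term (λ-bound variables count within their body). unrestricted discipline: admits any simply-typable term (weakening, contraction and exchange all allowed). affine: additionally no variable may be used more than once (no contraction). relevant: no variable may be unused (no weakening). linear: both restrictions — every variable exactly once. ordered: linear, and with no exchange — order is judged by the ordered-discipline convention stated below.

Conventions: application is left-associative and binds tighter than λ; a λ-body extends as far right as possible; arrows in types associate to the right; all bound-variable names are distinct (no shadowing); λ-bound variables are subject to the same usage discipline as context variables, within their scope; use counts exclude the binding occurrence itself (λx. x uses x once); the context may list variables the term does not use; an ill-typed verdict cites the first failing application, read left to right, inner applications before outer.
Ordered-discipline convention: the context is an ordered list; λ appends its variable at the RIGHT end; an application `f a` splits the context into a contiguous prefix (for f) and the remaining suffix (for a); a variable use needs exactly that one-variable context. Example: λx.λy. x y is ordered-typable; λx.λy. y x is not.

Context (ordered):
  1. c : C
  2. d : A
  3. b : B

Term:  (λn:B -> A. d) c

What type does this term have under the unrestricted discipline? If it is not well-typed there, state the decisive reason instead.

not well-typed under unrestricted — the type mismatch rejects it
use counts: c ×1; d ×1; b ×0; n (bound) ×0
left-to-right use order: d, c
typing: ill-typed: a function awaiting B -> A gets C
summary: ordered ✗; linear ✗; affine ✗; relevant ✗; unrestricted ✗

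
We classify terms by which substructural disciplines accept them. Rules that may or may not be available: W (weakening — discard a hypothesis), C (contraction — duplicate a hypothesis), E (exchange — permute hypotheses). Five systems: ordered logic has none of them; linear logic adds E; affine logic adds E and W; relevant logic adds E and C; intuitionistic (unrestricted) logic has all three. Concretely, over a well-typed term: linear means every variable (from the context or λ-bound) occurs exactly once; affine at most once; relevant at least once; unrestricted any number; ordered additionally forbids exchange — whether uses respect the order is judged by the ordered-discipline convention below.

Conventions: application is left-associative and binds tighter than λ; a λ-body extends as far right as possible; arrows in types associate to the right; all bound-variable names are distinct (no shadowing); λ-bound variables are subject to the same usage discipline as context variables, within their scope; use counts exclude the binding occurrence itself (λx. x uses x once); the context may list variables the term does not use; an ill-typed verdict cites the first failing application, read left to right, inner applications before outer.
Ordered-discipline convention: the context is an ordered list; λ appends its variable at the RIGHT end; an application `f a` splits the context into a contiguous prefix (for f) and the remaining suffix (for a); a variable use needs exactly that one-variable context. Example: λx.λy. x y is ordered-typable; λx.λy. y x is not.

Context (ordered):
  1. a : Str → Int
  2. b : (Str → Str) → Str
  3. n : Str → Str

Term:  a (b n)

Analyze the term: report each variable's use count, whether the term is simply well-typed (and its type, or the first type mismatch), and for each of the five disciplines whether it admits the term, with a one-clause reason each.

use counts: a=1, b=1, n=1
use order (left to right): a, b, n
typing: well-typed at Int
ordered: ✓, one use each (a, b, n); ordered split holds
linear: ✓, single use per variable (a, b, n)
affine: ✓, at most one use each (a, b, n)
relevant: ✓, at least one use each (a, b, n)
unrestricted: ✓, simply typable at Int; W, C, E all held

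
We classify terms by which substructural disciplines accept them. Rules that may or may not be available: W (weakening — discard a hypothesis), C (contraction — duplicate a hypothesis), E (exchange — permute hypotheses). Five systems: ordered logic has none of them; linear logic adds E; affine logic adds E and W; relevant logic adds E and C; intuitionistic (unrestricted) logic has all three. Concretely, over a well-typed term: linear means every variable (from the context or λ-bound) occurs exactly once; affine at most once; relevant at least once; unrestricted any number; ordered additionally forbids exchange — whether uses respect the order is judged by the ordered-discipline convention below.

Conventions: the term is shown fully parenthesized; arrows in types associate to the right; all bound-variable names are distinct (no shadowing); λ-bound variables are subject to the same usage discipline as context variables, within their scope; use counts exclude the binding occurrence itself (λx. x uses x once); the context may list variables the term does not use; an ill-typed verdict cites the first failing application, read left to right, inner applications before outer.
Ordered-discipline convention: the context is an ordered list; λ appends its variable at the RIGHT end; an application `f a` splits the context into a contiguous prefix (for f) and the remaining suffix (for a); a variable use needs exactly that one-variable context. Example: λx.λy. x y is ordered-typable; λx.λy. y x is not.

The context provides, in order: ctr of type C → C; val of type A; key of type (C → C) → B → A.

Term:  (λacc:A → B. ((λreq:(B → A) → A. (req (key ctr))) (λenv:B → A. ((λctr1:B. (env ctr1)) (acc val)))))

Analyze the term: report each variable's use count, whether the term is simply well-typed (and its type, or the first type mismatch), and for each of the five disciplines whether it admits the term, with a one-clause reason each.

counts: ctr=1; val=1; key=1; acc (bound)=1; req (bound)=1; env (bound)=1; ctr1 (bound)=1
use order (left to right): req, key, ctr, env, ctr1, acc, val
typing: the term checks, with type (A → B) → A
ordered ✗ (no ordered split (uses run req, key, ctr, env, ctr1, acc, val))
linear ✓ (single use per variable (ctr, val, key, acc, req, env, ctr1))
affine ✓ (none of ctr, val, key, acc, req, env, ctr1 used more than once)
relevant ✓ (every one of ctr, val, key, acc, req, env, ctr1 appears)
unrestricted ✓ (type-checks ((A → B) → A) and nothing is barred)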